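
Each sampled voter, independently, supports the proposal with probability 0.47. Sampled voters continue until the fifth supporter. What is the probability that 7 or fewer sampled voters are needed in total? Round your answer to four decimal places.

Finishing within 7 sampled voters ⇔ at least 5 successes in the first 7. With X ~ Binomial(7, 0.47), P(Y ≤ 7) = 1 − P(X ≤ 4).
  k=0: C(7,0)·0.47^0·0.53^7 = 0.011747
  k=1: C(7,1)·0.47^1·0.53^6 = 0.072921
  k=2: C(7,2)·0.47^2·0.53^5 = 0.193997
  k=3: C(7,3)·0.47^3·0.53^4 = 0.286725
  k=4: C(7,4)·0.47^4·0.53^3 = 0.254265
1 − 0.819655 = 0.180345

0.1803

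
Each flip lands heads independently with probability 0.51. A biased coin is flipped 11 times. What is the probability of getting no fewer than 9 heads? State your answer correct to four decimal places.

X ~ Binomial(11, 0.51); P(X ≥ 9) = Σ C(11,k) p^k (1−p)^(11−k) over k:
  k=9: C(11,9)·0.51^9·0.49^2 = 0.030824
  k=10: C(11,10)·0.51^10·0.49^1 = 0.006416
  k=11: C(11,11)·0.51^11·0.49^0 = 0.000607
Total = 0.037847

0.0378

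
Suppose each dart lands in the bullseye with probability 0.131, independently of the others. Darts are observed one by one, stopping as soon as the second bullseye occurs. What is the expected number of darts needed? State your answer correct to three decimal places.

15.267

Y = total darts until the second success; negative binomial with r=2, p=0.131.
E[Y] = r / p = 2 / 0.131 = 15.26718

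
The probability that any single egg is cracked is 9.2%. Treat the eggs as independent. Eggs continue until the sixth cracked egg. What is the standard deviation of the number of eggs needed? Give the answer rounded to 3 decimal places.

25.371

Y = total eggs until the sixth success; negative binomial with r=6, p=0.092.
SD(Y) = √[r(1−p)/p²] = √(643.66730) = 25.37060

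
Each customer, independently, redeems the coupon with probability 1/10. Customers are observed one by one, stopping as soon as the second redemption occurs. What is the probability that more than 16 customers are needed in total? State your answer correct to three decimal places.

0.515

Needing more than 16 customers ⇔ fewer than 2 successes in the first 16. With X ~ Binomial(16, 0.10), P(Y > 16) = P(X ≤ 1).
  k=0: C(16,0)·0.10^0·0.90^16 = 0.18530
  k=1: C(16,1)·0.10^1·0.90^15 = 0.32943
P(X ≤ 1) = 0.51473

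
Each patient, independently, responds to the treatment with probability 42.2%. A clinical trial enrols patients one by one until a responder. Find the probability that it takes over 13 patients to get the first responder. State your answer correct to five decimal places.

0.00080

Y = number of patients to the first success; geometric, p = 0.422.
P(Y > 13) = P(first 13 all fail) = (1−p)^13 = 0.0008036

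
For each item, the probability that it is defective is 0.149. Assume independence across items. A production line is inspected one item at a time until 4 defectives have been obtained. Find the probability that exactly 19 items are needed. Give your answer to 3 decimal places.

Y = trial on which the fourth success occurs; negative binomial, r=4, p=0.149.
P(Y=19) = C(18,3) · p^4 · (1−p)^15
= 816 · 0.00049288 · 0.088909 = 0.03576

0.036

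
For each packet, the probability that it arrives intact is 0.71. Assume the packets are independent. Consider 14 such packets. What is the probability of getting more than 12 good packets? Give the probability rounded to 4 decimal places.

0.0556

X ~ Binomial(14, 0.71); P(X ≥ 13) = Σ C(14,k) p^k (1−p)^(14−k) over k:
  k=13: C(14,13)·0.71^13·0.29^1 = 0.047303
  k=14: C(14,14)·0.71^14·0.29^0 = 0.008272
Total = 0.055575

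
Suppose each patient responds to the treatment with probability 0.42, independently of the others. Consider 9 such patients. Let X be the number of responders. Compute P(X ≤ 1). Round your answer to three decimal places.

0.056

X ~ Binomial(9, 0.42); P(X ≤ 1) = Σ C(9,k) p^k (1−p)^(9−k) over k:
  k=0: C(9,0)·0.42^0·0.58^9 = 0.00743
  k=1: C(9,1)·0.42^1·0.58^8 = 0.04841
Total = 0.05584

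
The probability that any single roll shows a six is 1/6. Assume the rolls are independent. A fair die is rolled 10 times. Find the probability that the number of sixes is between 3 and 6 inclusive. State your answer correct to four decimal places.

X ~ Binomial(10, 0.166667); P(3 ≤ X ≤ 6) = Σ C(10,k) p^k (1−p)^(10−k) over k:
  k=3: C(10,3)·0.166667^3·0.833333^7 = 0.155045
  k=4: C(10,4)·0.166667^4·0.833333^6 = 0.054266
  k=5: C(10,5)·0.166667^5·0.833333^5 = 0.013024
  k=6: C(10,6)·0.166667^6·0.833333^4 = 0.002171
Total = 0.224506

0.2245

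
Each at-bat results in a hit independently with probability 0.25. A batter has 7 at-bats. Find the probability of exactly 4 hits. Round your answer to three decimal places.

0.058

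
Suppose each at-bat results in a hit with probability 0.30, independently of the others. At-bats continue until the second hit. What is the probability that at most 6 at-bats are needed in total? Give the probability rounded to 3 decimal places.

0.580

Finishing within 6 at-bats ⇔ at least 2 successes in the first 6. With X ~ Binomial(6, 0.30), P(Y ≤ 6) = 1 − P(X ≤ 1).
  k=0: C(6,0)·0.30^0·0.70^6 = 0.11765
  k=1: C(6,1)·0.30^1·0.70^5 = 0.30253
1 − 0.42018 = 0.57983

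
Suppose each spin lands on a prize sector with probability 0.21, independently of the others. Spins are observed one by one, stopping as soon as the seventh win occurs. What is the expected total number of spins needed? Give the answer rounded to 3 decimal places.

33.333

Y = total spins until the seventh success; negative binomial with r=7, p=0.21.
E[Y] = r / p = 7 / 0.21 = 33.33333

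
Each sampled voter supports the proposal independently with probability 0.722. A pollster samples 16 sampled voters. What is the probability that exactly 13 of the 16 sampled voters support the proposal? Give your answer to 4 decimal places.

0.1743

X ~ Binomial(n=16, p=0.722).
P(X=13) = C(16,13) · p^13 · (1−p)^3
= 560 · 0.014487 · 0.021485 = 0.174303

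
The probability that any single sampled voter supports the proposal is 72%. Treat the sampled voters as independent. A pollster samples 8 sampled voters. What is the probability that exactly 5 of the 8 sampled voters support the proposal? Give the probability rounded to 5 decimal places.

X ~ Binomial(n=8, p=0.72).
P(X=5) = C(8,5) · p^5 · (1−p)^3
= 56 · 0.19349 · 0.021952 = 0.2378617

0.23786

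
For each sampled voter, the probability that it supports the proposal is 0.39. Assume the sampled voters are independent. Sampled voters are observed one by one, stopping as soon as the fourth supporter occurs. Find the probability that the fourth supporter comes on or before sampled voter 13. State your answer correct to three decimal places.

Finishing within 13 sampled voters ⇔ at least 4 successes in the first 13. With X ~ Binomial(13, 0.39), P(Y ≤ 13) = 1 − P(X ≤ 3).
  k=0: C(13,0)·0.39^0·0.61^13 = 0.00162
  k=1: C(13,1)·0.39^1·0.61^12 = 0.01346
  k=2: C(13,2)·0.39^2·0.61^11 = 0.05162
  k=3: C(13,3)·0.39^3·0.61^10 = 0.12102
1 − 0.18772 = 0.81228

0.812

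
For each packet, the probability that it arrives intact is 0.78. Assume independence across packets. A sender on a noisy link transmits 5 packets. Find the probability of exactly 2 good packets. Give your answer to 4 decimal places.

X ~ Binomial(n=5, p=0.78).
P(X=2) = C(5,2) · p^2 · (1−p)^3
= 10 · 0.6084 · 0.010648 = 0.064782

0.0648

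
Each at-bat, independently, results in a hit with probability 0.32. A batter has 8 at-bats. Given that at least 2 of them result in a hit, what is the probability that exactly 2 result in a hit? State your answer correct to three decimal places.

X ~ Binomial(8, 0.32). Want P(X=2 | X≥2) = P(X=2) / P(X≥2).
P(X=2) = C(8,2)·0.32^2·0.68^6 = 0.28347
P(X≥2) = 1 − 0.04572 − 0.17211 = 0.78218
Ratio = 0.28347 / 0.78218 = 0.36242

0.362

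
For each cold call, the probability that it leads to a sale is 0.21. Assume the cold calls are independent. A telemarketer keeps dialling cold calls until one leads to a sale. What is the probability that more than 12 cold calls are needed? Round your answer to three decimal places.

Y = number of cold calls to the first success; geometric, p = 0.21.
P(Y > 12) = P(first 12 all fail) = (1−p)^12 = 0.05909

0.059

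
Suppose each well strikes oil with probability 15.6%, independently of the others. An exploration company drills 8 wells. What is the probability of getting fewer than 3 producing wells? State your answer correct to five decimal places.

X ~ Binomial(8, 0.156); P(X ≤ 2) = Σ C(8,k) p^k (1−p)^(8−k) over k:
  k=0: C(8,0)·0.156^0·0.844^8 = 0.2574777
  k=1: C(8,1)·0.156^1·0.844^7 = 0.3807253
  k=2: C(8,2)·0.156^2·0.844^6 = 0.2462986
Total = 0.8845015

0.88450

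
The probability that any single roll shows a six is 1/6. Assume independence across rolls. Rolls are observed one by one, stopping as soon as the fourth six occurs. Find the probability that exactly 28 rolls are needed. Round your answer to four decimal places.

Y = trial on which the fourth success occurs; negative binomial, r=4, p=0.166667.
P(Y=28) = C(27,3) · p^4 · (1−p)^24
= 2925 · 0.0007716 · 0.012579 = 0.028390

0.0284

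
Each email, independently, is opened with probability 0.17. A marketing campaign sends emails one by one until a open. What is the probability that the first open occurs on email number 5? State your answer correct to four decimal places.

Geometric (trials to first success), p = 0.17.
P(Y = 5) = (1−p)^4 · p = 0.47458 · 0.17 = 0.080679

0.0807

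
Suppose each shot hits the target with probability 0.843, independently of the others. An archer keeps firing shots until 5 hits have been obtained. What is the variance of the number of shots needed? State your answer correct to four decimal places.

Y = total shots until the fifth success; negative binomial with r=5, p=0.843.
Var(Y) = r(1−p)/p² = 5·0.157 / 0.843² = 1.104624

1.1046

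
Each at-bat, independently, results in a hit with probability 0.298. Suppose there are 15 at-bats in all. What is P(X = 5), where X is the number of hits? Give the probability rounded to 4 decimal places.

X ~ Binomial(n=15, p=0.298).
P(X=5) = C(15,5) · p^5 · (1−p)^10
= 3003 · 0.0023501 · 0.029065 = 0.205120

0.2051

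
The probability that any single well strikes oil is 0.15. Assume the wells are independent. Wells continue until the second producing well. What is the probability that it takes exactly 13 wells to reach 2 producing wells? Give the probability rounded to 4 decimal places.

0.0452

Y = trial on which the second success occurs; negative binomial, r=2, p=0.15.
P(Y=13) = C(12,1) · p^2 · (1−p)^11
= 12 · 0.0225 · 0.16734 = 0.045183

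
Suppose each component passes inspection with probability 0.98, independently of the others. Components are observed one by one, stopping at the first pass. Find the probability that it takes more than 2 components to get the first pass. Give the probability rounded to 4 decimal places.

0.0004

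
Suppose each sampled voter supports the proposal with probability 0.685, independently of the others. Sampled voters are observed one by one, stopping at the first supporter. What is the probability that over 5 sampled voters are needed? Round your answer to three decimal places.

0.003

Y = number of sampled voters to the first success; geometric, p = 0.685.
P(Y > 5) = P(first 5 all fail) = (1−p)^5 = 0.00310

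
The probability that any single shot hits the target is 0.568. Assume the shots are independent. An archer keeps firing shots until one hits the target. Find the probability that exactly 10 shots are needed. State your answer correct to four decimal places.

Geometric (trials to first success), p = 0.568.
P(Y = 10) = (1−p)^9 · p = 0.00052403 · 0.568 = 0.000298

0.0003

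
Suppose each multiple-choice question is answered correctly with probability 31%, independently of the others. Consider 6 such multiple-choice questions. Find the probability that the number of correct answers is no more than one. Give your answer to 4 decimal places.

0.3988

X ~ Binomial(6, 0.31); P(X ≤ 1) = Σ C(6,k) p^k (1−p)^(6−k) over k:
  k=0: C(6,0)·0.31^0·0.69^6 = 0.107918
  k=1: C(6,1)·0.31^1·0.69^5 = 0.290910
Total = 0.398828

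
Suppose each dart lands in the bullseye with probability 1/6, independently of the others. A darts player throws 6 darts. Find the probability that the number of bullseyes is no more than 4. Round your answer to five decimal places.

0.99934

X ~ Binomial(6, 0.166667); P(X ≤ 4) = Σ C(6,k) p^k (1−p)^(6−k) over k:
  k=0: C(6,0)·0.166667^0·0.833333^6 = 0.3348980
  k=1: C(6,1)·0.166667^1·0.833333^5 = 0.4018776
  k=2: C(6,2)·0.166667^2·0.833333^4 = 0.2009388
  k=3: C(6,3)·0.166667^3·0.833333^3 = 0.0535837
  k=4: C(6,4)·0.166667^4·0.833333^2 = 0.0080376
Total = 0.9993356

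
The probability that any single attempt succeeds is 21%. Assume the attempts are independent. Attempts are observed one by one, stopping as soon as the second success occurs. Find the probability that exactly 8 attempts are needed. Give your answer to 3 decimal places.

0.075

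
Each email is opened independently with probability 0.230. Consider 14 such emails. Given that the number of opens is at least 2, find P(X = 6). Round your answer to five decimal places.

X ~ Binomial(14, 0.23). Want P(X=6 | X≥2) = P(X=6) / P(X≥2).
P(X=6) = C(14,6)·0.23^6·0.77^8 = 0.0549349
P(X≥2) = 1 − 0.0257555 − 0.1077049 = 0.8665396
Ratio = 0.0549349 / 0.8665396 = 0.0633957

0.06340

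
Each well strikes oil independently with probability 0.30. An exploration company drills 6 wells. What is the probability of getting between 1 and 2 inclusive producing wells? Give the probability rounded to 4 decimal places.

X ~ Binomial(6, 0.30); P(1 ≤ X ≤ 2) = Σ C(6,k) p^k (1−p)^(6−k) over k:
  k=1: C(6,1)·0.30^1·0.70^5 = 0.302526
  k=2: C(6,2)·0.30^2·0.70^4 = 0.324135
Total = 0.626661

0.6267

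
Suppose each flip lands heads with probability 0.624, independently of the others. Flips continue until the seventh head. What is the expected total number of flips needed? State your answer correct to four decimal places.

11.2179

Y = total flips until the seventh success; negative binomial with r=7, p=0.624.
E[Y] = r / p = 7 / 0.624 = 11.217949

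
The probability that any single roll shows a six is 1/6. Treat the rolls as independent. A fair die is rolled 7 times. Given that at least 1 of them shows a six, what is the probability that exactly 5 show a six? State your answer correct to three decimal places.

X ~ Binomial(7, 0.166667). Want P(X=5 | X≥1) = P(X=5) / P(X≥1).
P(X=5) = C(7,5)·0.166667^5·0.833333^2 = 0.00188
P(X≥1) = 1 − 0.27908 = 0.72092
Ratio = 0.00188 / 0.72092 = 0.00260

0.003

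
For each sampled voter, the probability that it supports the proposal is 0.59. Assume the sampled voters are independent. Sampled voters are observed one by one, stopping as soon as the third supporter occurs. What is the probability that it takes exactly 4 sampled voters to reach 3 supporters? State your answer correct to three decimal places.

Y = trial on which the third success occurs; negative binomial, r=3, p=0.59.
P(Y=4) = C(3,2) · p^3 · (1−p)^1
= 3 · 0.20538 · 0.41 = 0.25262

0.253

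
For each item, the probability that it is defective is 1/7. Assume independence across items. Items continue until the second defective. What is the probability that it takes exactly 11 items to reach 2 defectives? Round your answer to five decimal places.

Y = trial on which the second success occurs; negative binomial, r=2, p=0.142857.
P(Y=11) = C(10,1) · p^2 · (1−p)^9
= 10 · 0.020408 · 0.24973 = 0.0509663

0.05097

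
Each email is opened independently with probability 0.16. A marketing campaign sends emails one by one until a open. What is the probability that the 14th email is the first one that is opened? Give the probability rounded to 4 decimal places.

0.0166

Geometric (trials to first success), p = 0.16.
P(Y = 14) = (1−p)^13 · p = 0.10366 · 0.16 = 0.016586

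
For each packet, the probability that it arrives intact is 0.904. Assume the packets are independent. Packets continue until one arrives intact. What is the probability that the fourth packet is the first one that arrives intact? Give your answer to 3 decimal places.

Geometric (trials to first success), p = 0.904.
P(Y = 4) = (1−p)^3 · p = 0.00088474 · 0.904 = 0.00080

0.001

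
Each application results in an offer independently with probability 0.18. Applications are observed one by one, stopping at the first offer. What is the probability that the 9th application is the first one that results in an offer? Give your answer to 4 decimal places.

Geometric (trials to first success), p = 0.18.
P(Y = 9) = (1−p)^8 · p = 0.20441 · 0.18 = 0.036795

0.0368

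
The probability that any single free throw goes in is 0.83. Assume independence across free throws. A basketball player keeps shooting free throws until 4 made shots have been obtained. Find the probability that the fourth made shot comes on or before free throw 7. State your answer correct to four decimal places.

Finishing within 7 free throws ⇔ at least 4 successes in the first 7. With X ~ Binomial(7, 0.83), P(Y ≤ 7) = 1 − P(X ≤ 3).
  k=0: C(7,0)·0.83^0·0.17^7 = 0.000004
  k=1: C(7,1)·0.83^1·0.17^6 = 0.000140
  k=2: C(7,2)·0.83^2·0.17^5 = 0.002054
  k=3: C(7,3)·0.83^3·0.17^4 = 0.016715
1 − 0.018913 = 0.981087

0.9811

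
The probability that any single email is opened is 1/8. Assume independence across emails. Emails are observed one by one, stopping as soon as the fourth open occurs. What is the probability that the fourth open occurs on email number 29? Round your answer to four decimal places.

0.0284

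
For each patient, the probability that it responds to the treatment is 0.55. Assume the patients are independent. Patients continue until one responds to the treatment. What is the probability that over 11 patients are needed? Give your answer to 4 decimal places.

Y = number of patients to the first success; geometric, p = 0.55.
P(Y > 11) = P(first 11 all fail) = (1−p)^11 = 0.000153

0.0002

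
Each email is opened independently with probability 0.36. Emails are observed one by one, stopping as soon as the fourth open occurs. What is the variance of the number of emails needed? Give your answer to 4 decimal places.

19.7531

Y = total emails until the fourth success; negative binomial with r=4, p=0.36.
Var(Y) = r(1−p)/p² = 4·0.64 / 0.36² = 19.753086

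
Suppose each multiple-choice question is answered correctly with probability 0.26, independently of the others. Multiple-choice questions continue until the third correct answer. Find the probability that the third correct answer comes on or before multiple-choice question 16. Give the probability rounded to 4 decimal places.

Finishing within 16 multiple-choice questions ⇔ at least 3 successes in the first 16. With X ~ Binomial(16, 0.26), P(Y ≤ 16) = 1 − P(X ≤ 2).
  k=0: C(16,0)·0.26^0·0.74^16 = 0.008086
  k=1: C(16,1)·0.26^1·0.74^15 = 0.045454
  k=2: C(16,2)·0.26^2·0.74^14 = 0.119777
1 − 0.173316 = 0.826684

0.8267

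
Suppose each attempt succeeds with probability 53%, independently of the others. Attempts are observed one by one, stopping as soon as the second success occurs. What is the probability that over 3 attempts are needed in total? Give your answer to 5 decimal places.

0.45505

Needing more than 3 attempts ⇔ fewer than 2 successes in the first 3. With X ~ Binomial(3, 0.53), P(Y > 3) = P(X ≤ 1).
  k=0: C(3,0)·0.53^0·0.47^3 = 0.1038230
  k=1: C(3,1)·0.53^1·0.47^2 = 0.3512310
P(X ≤ 1) = 0.4550540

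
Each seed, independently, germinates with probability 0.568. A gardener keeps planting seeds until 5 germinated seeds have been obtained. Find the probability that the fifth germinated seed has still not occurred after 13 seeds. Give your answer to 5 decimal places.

Needing more than 13 seeds ⇔ fewer than 5 successes in the first 13. With X ~ Binomial(13, 0.568), P(Y > 13) = P(X ≤ 4).
  k=0: C(13,0)·0.568^0·0.432^13 = 0.0000183
  k=1: C(13,1)·0.568^1·0.432^12 = 0.0003120
  k=2: C(13,2)·0.568^2·0.432^11 = 0.0024610
  k=3: C(13,3)·0.568^3·0.432^10 = 0.0118645
  k=4: C(13,4)·0.568^4·0.432^9 = 0.0389990
P(X ≤ 4) = 0.0536547

0.05365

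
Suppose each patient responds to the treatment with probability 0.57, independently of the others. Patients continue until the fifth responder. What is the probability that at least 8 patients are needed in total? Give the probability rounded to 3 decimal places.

0.644

Needing more than 7 patients ⇔ fewer than 5 successes in the first 7. With X ~ Binomial(7, 0.57), P(Y > 7) = P(X ≤ 4).
  k=0: C(7,0)·0.57^0·0.43^7 = 0.00272
  k=1: C(7,1)·0.57^1·0.43^6 = 0.02522
  k=2: C(7,2)·0.57^2·0.43^5 = 0.10030
  k=3: C(7,3)·0.57^3·0.43^4 = 0.22160
  k=4: C(7,4)·0.57^4·0.43^3 = 0.29375
P(X ≤ 4) = 0.64359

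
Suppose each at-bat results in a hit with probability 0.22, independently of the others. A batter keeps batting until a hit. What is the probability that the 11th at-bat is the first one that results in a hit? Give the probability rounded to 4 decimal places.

Geometric (trials to first success), p = 0.22.
P(Y = 11) = (1−p)^10 · p = 0.083358 · 0.22 = 0.018339

0.0183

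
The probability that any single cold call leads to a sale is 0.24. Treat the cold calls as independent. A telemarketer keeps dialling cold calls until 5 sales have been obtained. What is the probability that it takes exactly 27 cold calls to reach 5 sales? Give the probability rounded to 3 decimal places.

0.028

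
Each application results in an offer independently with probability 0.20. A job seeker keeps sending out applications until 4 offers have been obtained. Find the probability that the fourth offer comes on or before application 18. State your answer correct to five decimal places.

0.49897

Finishing within 18 applications ⇔ at least 4 successes in the first 18. With X ~ Binomial(18, 0.20), P(Y ≤ 18) = 1 − P(X ≤ 3).
  k=0: C(18,0)·0.20^0·0.80^18 = 0.0180144
  k=1: C(18,1)·0.20^1·0.80^17 = 0.0810648
  k=2: C(18,2)·0.20^2·0.80^16 = 0.1722627
  k=3: C(18,3)·0.20^3·0.80^15 = 0.2296836
1 − 0.5010255 = 0.4989745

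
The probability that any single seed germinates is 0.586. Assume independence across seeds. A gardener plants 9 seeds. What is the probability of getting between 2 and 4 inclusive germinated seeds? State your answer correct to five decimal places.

X ~ Binomial(9, 0.586); P(2 ≤ X ≤ 4) = Σ C(9,k) p^k (1−p)^(9−k) over k:
  k=2: C(9,2)·0.586^2·0.414^7 = 0.0257692
  k=3: C(9,3)·0.586^3·0.414^6 = 0.0851087
  k=4: C(9,4)·0.586^4·0.414^5 = 0.1807019
Total = 0.2915798

0.29158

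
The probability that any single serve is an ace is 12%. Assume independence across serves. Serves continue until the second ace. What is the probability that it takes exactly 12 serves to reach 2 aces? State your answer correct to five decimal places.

Y = trial on which the second success occurs; negative binomial, r=2, p=0.12.
P(Y=12) = C(11,1) · p^2 · (1−p)^10
= 11 · 0.0144 · 0.2785 = 0.0441146

0.04411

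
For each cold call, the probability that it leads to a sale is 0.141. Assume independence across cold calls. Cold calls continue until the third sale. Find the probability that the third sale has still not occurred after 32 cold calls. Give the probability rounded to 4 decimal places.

Needing more than 32 cold calls ⇔ fewer than 3 successes in the first 32. With X ~ Binomial(32, 0.141), P(Y > 32) = P(X ≤ 2).
  k=0: C(32,0)·0.141^0·0.859^32 = 0.007723
  k=1: C(32,1)·0.141^1·0.859^31 = 0.040566
  k=2: C(32,2)·0.141^2·0.859^30 = 0.103208
P(X ≤ 2) = 0.151497

0.1515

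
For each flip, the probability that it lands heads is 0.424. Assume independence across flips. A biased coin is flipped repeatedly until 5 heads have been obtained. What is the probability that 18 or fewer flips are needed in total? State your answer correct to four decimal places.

Finishing within 18 flips ⇔ at least 5 successes in the first 18. With X ~ Binomial(18, 0.424), P(Y ≤ 18) = 1 − P(X ≤ 4).
  k=0: C(18,0)·0.424^0·0.576^18 = 0.000049
  k=1: C(18,1)·0.424^1·0.576^17 = 0.000645
  k=2: C(18,2)·0.424^2·0.576^16 = 0.004038
  k=3: C(18,3)·0.424^3·0.576^15 = 0.015853
  k=4: C(18,4)·0.424^4·0.576^14 = 0.043762
1 − 0.064348 = 0.935652

0.9357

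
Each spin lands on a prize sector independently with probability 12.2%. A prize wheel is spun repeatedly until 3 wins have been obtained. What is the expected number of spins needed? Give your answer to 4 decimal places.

24.5902

Y = total spins until the third success; negative binomial with r=3, p=0.122.
E[Y] = r / p = 3 / 0.122 = 24.590164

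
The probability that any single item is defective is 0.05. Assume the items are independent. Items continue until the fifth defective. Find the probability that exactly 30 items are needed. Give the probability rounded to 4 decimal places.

0.0021

Y = trial on which the fifth success occurs; negative binomial, r=5, p=0.05.
P(Y=30) = C(29,4) · p^5 · (1−p)^25
= 23751 · 3.125e-07 · 0.27739 = 0.002059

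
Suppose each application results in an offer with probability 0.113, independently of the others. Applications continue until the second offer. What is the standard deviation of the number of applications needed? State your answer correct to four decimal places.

Y = total applications until the second success; negative binomial with r=2, p=0.113.
SD(Y) = √[r(1−p)/p²] = √(138.930222) = 11.786866

11.7869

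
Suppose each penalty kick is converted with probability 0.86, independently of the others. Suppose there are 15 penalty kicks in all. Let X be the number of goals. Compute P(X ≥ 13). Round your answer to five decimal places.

0.64800

X ~ Binomial(15, 0.86); P(X ≥ 13) = Σ C(15,k) p^k (1−p)^(15−k) over k:
  k=13: C(15,13)·0.86^13·0.14^2 = 0.2896845
  k=14: C(15,14)·0.86^14·0.14^1 = 0.2542129
  k=15: C(15,15)·0.86^15·0.14^0 = 0.1041062
Total = 0.6480036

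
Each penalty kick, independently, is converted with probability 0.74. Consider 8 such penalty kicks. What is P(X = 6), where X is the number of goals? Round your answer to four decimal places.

X ~ Binomial(n=8, p=0.74).
P(X=6) = C(8,6) · p^6 · (1−p)^2
= 28 · 0.16421 · 0.0676 = 0.310810

0.3108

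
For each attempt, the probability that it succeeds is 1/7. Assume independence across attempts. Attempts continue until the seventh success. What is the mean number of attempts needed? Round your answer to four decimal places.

Y = total attempts until the seventh success; negative binomial with r=7, p=0.142857.
E[Y] = r / p = 7 / 0.142857 = 49.000000

49.0000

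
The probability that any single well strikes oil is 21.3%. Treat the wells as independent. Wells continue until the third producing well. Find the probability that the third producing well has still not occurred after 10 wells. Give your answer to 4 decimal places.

0.6383

Needing more than 10 wells ⇔ fewer than 3 successes in the first 10. With X ~ Binomial(10, 0.213), P(Y > 10) = P(X ≤ 2).
  k=0: C(10,0)·0.213^0·0.787^10 = 0.091148
  k=1: C(10,1)·0.213^1·0.787^9 = 0.246690
  k=2: C(10,2)·0.213^2·0.787^8 = 0.300448
P(X ≤ 2) = 0.638287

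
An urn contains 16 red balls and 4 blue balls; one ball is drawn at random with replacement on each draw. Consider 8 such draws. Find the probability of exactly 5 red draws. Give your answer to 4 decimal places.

X ~ Binomial(n=8, p=0.80).
P(X=5) = C(8,5) · p^5 · (1−p)^3
= 56 · 0.32768 · 0.008 = 0.146801

0.1468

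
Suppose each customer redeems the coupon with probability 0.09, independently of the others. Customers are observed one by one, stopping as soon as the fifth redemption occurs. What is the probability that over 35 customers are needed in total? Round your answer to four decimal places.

0.7968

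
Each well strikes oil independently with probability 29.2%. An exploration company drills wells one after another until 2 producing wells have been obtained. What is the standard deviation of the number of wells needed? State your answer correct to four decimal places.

Y = total wells until the second success; negative binomial with r=2, p=0.292.
SD(Y) = √[r(1−p)/p²] = √(16.607243) = 4.075199

4.0752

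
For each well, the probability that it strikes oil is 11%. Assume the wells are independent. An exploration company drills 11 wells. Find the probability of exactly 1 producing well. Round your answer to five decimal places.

0.37730

X ~ Binomial(n=11, p=0.11).
P(X=1) = C(11,1) · p^1 · (1−p)^10
= 11 · 0.11 · 0.31182 = 0.3772988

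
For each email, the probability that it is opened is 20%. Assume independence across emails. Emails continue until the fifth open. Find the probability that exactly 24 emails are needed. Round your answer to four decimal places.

Y = trial on which the fifth success occurs; negative binomial, r=5, p=0.20.
P(Y=24) = C(23,4) · p^5 · (1−p)^19
= 8855 · 0.00032 · 0.014412 = 0.040836

0.0408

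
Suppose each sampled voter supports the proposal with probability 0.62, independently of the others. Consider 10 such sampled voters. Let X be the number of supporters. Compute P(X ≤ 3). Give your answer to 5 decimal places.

0.04133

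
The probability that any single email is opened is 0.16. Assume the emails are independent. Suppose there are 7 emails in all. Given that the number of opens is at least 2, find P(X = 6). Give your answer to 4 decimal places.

0.0003

X ~ Binomial(7, 0.16). Want P(X=6 | X≥2) = P(X=6) / P(X≥2).
P(X=6) = C(7,6)·0.16^6·0.84^1 = 0.000099
P(X≥2) = 1 − 0.295090 − 0.393454 = 0.311456
Ratio = 0.000099 / 0.311456 = 0.000317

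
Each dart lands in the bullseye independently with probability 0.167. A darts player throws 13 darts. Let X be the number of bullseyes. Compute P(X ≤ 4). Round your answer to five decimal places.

X ~ Binomial(13, 0.167); P(X ≤ 4) = Σ C(13,k) p^k (1−p)^(13−k) over k:
  k=0: C(13,0)·0.167^0·0.833^13 = 0.0929790
  k=1: C(13,1)·0.167^1·0.833^12 = 0.2423259
  k=2: C(13,2)·0.167^2·0.833^11 = 0.2914893
  k=3: C(13,3)·0.167^3·0.833^10 = 0.2142720
  k=4: C(13,4)·0.167^4·0.833^9 = 0.1073932
Total = 0.9484595

0.94846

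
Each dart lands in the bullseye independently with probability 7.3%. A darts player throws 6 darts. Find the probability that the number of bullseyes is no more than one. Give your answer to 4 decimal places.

X ~ Binomial(6, 0.073); P(X ≤ 1) = Σ C(6,k) p^k (1−p)^(6−k) over k:
  k=0: C(6,0)·0.073^0·0.927^6 = 0.634568
  k=1: C(6,1)·0.073^1·0.927^5 = 0.299828
Total = 0.934397

0.9344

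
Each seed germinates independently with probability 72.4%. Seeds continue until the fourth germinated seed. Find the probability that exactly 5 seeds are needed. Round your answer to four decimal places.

Y = trial on which the fourth success occurs; negative binomial, r=4, p=0.724.
P(Y=5) = C(4,3) · p^4 · (1−p)^1
= 4 · 0.27476 · 0.276 = 0.303336

0.3033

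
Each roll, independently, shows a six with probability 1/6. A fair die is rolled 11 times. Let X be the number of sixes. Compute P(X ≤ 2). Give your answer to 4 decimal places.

0.7268

X ~ Binomial(11, 0.166667); P(X ≤ 2) = Σ C(11,k) p^k (1−p)^(11−k) over k:
  k=0: C(11,0)·0.166667^0·0.833333^11 = 0.134588
  k=1: C(11,1)·0.166667^1·0.833333^10 = 0.296094
  k=2: C(11,2)·0.166667^2·0.833333^9 = 0.296094
Total = 0.726775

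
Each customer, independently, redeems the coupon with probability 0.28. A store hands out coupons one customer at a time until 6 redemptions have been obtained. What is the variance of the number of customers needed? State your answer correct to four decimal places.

55.1020

Y = total customers until the sixth success; negative binomial with r=6, p=0.28.
Var(Y) = r(1−p)/p² = 6·0.72 / 0.28² = 55.102041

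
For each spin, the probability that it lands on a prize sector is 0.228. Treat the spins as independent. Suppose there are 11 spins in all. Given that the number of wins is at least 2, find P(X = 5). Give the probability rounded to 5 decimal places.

X ~ Binomial(11, 0.228). Want P(X=5 | X≥2) = P(X=5) / P(X≥2).
P(X=5) = C(11,5)·0.228^5·0.772^6 = 0.0602587
P(X≥2) = 1 − 0.0580484 − 0.1885821 = 0.7533695
Ratio = 0.0602587 / 0.7533695 = 0.0799856

0.07999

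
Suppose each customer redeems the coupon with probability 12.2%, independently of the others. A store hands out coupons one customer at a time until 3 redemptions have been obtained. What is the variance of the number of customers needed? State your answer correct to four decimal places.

Y = total customers until the third success; negative binomial with r=3, p=0.122.
Var(Y) = r(1−p)/p² = 3·0.878 / 0.122² = 176.968557

176.9686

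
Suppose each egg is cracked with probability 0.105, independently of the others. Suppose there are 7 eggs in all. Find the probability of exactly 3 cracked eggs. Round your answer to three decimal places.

0.026

X ~ Binomial(n=7, p=0.105).
P(X=3) = C(7,3) · p^3 · (1−p)^4
= 35 · 0.0011576 · 0.64164 = 0.02600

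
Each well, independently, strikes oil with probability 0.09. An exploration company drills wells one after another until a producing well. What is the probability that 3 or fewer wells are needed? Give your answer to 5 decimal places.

Y = number of wells to the first success; geometric, p = 0.09.
P(Y ≤ 3) = 1 − (1−p)^3 = 1 − 0.7535710 = 0.2464290

0.24643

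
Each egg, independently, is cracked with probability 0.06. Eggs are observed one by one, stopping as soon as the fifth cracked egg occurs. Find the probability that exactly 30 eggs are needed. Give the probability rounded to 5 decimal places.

Y = trial on which the fifth success occurs; negative binomial, r=5, p=0.06.
P(Y=30) = C(29,4) · p^5 · (1−p)^25
= 23751 · 7.776e-07 · 0.21291 = 0.0039322

0.00393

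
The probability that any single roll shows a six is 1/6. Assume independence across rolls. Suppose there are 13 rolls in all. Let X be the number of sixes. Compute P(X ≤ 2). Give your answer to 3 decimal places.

X ~ Binomial(13, 0.166667); P(X ≤ 2) = Σ C(13,k) p^k (1−p)^(13−k) over k:
  k=0: C(13,0)·0.166667^0·0.833333^13 = 0.09346
  k=1: C(13,1)·0.166667^1·0.833333^12 = 0.24301
  k=2: C(13,2)·0.166667^2·0.833333^11 = 0.29161
Total = 0.62808

0.628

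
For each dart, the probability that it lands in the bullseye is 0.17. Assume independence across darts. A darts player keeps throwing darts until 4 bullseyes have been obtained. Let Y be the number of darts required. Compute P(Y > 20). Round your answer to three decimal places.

Needing more than 20 darts ⇔ fewer than 4 successes in the first 20. With X ~ Binomial(20, 0.17), P(Y > 20) = P(X ≤ 3).
  k=0: C(20,0)·0.17^0·0.83^20 = 0.02407
  k=1: C(20,1)·0.17^1·0.83^19 = 0.09862
  k=2: C(20,2)·0.17^2·0.83^18 = 0.19189
  k=3: C(20,3)·0.17^3·0.83^17 = 0.23582
P(X ≤ 3) = 0.55041

0.550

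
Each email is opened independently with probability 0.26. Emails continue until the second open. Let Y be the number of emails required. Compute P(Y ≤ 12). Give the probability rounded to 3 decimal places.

Finishing within 12 emails ⇔ at least 2 successes in the first 12. With X ~ Binomial(12, 0.26), P(Y ≤ 12) = 1 − P(X ≤ 1).
  k=0: C(12,0)·0.26^0·0.74^12 = 0.02696
  k=1: C(12,1)·0.26^1·0.74^11 = 0.11369
1 − 0.14065 = 0.85935

0.859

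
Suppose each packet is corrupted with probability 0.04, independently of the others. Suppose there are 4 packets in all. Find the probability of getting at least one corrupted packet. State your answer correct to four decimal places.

0.1507

P(at least one) = 1 − P(none) = 1 − (1 − 0.04)^4
= 1 − 0.849347 = 0.150653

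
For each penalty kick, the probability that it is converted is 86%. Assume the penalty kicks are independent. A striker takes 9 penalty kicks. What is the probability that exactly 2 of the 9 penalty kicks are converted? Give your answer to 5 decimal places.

X ~ Binomial(n=9, p=0.86).
P(X=2) = C(9,2) · p^2 · (1−p)^7
= 36 · 0.7396 · 1.0541e-06 = 0.0000281

0.00003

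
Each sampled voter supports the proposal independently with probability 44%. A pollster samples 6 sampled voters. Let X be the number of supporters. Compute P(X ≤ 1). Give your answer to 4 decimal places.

0.1762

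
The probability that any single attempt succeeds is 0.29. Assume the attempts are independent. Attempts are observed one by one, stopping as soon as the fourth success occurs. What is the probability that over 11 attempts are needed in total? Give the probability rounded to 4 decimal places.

Needing more than 11 attempts ⇔ fewer than 4 successes in the first 11. With X ~ Binomial(11, 0.29), P(Y > 11) = P(X ≤ 3).
  k=0: C(11,0)·0.29^0·0.71^11 = 0.023112
  k=1: C(11,1)·0.29^1·0.71^10 = 0.103842
  k=2: C(11,2)·0.29^2·0.71^9 = 0.212072
  k=3: C(11,3)·0.29^3·0.71^8 = 0.259863
P(X ≤ 3) = 0.598890

0.5989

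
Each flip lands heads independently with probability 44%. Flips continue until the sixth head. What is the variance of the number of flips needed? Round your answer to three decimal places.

17.355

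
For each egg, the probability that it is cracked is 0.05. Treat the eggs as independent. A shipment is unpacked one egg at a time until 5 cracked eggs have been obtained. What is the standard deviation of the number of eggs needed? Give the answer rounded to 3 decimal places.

Y = total eggs until the fifth success; negative binomial with r=5, p=0.05.
SD(Y) = √[r(1−p)/p²] = √(1900.00000) = 43.58899

43.589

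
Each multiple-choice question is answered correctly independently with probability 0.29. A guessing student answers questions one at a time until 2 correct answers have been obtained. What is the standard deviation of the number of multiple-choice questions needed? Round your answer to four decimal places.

Y = total multiple-choice questions until the second success; negative binomial with r=2, p=0.29.
SD(Y) = √[r(1−p)/p²] = √(16.884661) = 4.109095

4.1091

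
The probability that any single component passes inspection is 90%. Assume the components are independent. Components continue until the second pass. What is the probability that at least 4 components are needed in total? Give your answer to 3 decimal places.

0.028

Needing more than 3 components ⇔ fewer than 2 successes in the first 3. With X ~ Binomial(3, 0.90), P(Y > 3) = P(X ≤ 1).
  k=0: C(3,0)·0.90^0·0.10^3 = 0.00100
  k=1: C(3,1)·0.90^1·0.10^2 = 0.02700
P(X ≤ 1) = 0.02800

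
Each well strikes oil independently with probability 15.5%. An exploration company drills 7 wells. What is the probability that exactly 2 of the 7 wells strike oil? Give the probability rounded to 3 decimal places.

X ~ Binomial(n=7, p=0.155).
P(X=2) = C(7,2) · p^2 · (1−p)^5
= 21 · 0.024025 · 0.43081 = 0.21735

0.217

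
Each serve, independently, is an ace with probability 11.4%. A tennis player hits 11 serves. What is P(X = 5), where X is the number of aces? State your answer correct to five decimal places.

0.00430

X ~ Binomial(n=11, p=0.114).
P(X=5) = C(11,5) · p^5 · (1−p)^6
= 462 · 1.9254e-05 · 0.48373 = 0.0043030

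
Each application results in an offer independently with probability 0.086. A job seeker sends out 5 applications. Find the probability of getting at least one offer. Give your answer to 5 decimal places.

P(at least one) = 1 − P(none) = 1 − (1 − 0.086)^5
= 1 − 0.6378682 = 0.3621318

0.36213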